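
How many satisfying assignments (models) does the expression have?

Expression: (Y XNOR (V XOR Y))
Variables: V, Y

Satisfying assignments: (0,0), (0,1)
Count: 2 out of 4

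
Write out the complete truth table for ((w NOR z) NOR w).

z | w | Output
--------------
0 | 0 | 0
0 | 1 | 0
1 | 0 | 1
1 | 1 | 0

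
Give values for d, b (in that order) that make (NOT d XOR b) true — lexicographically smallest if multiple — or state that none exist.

d=0, b=0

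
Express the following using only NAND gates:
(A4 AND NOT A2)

((A4 NAND (A2 NAND A2)) NAND (A4 NAND (A2 NAND A2)))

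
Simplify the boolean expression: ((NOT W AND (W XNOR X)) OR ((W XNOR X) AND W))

By distribution ((E AND v) OR (E AND NOT v) = E):
= (W XNOR X)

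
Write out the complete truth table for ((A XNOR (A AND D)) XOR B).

B | A | D | Output
------------------
0 | 0 | 0 | 1
0 | 0 | 1 | 1
0 | 1 | 0 | 0
0 | 1 | 1 | 1
1 | 0 | 0 | 0
1 | 0 | 1 | 0
1 | 1 | 0 | 1
1 | 1 | 1 | 0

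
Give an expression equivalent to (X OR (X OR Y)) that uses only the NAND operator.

((X NAND X) NAND (((X NAND X) NAND (Y NAND Y)) NAND ((X NAND X) NAND (Y NAND Y))))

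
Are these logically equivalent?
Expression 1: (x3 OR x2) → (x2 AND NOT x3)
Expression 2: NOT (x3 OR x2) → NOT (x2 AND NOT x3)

No, Inverse is not equivalent to original (counterexample: x3=1, x2=0)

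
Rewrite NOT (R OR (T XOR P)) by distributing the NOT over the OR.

NOT R AND NOT (T XOR P)
De Morgan's: NOT(OR of terms) = AND of negations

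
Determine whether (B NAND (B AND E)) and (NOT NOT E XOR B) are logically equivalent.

No. Counterexample: with E=0, B=0, Expression 1 = 1 but Expression 2 = 0.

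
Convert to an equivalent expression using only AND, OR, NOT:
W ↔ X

(W AND X) OR (NOT W AND NOT X)
(Biconditional = both true or both false)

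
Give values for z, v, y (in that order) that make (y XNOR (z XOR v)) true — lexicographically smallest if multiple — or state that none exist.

z=0, v=0, y=0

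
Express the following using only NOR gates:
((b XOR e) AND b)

((((((b NOR e) NOR (b NOR e)) NOR ((b NOR e) NOR (b NOR e))) NOR ((((b NOR b) NOR (e NOR e)) NOR ((b NOR b) NOR (e NOR e))) NOR (((b NOR b) NOR (e NOR e)) NOR ((b NOR b) NOR (e NOR e))))) NOR ((((b NOR e) NOR (b NOR e)) NOR ((b NOR e) NOR (b NOR e))) NOR ((((b NOR b) NOR (e NOR e)) NOR ((b NOR b) NOR (e NOR e))) NOR (((b NOR b) NOR (e NOR e)) NOR ((b NOR b) NOR (e NOR e)))))) NOR (b NOR b))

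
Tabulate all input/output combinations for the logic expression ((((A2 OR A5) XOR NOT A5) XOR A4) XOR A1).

A2 | A5 | A4 | A1 | Output
--------------------------
0 | 0 | 0 | 0 | 1
0 | 0 | 0 | 1 | 0
0 | 0 | 1 | 0 | 0
0 | 0 | 1 | 1 | 1
0 | 1 | 0 | 0 | 1
0 | 1 | 0 | 1 | 0
0 | 1 | 1 | 0 | 0
0 | 1 | 1 | 1 | 1
1 | 0 | 0 | 0 | 0
1 | 0 | 0 | 1 | 1
1 | 0 | 1 | 0 | 1
1 | 0 | 1 | 1 | 0
1 | 1 | 0 | 0 | 1
1 | 1 | 0 | 1 | 0
1 | 1 | 1 | 0 | 0
1 | 1 | 1 | 1 | 1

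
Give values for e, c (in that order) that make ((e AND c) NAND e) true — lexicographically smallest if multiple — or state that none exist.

e=0, c=0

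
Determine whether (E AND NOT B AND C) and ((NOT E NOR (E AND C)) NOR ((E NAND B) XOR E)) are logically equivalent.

Yes, they are equivalent — the two output columns agree on all 8 assignments:
E | B | C | Expression 1 | Expression 2
---------------------------------------
0 | 0 | 0 | 0 | 0
0 | 0 | 1 | 0 | 0
0 | 1 | 0 | 0 | 0
0 | 1 | 1 | 0 | 0
1 | 0 | 0 | 0 | 0
1 | 0 | 1 | 1 | 1
1 | 1 | 0 | 0 | 0
1 | 1 | 1 | 0 | 0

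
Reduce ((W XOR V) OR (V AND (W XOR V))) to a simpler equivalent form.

By absorption (E OR (E AND v) = E):
= (W XOR V)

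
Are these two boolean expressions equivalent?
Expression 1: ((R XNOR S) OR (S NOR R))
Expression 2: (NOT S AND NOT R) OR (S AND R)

Yes, they are equivalent — the two output columns agree on all 4 assignments:
S | R | Expression 1 | Expression 2
-----------------------------------
0 | 0 | 1 | 1
0 | 1 | 0 | 0
1 | 0 | 0 | 0
1 | 1 | 1 | 1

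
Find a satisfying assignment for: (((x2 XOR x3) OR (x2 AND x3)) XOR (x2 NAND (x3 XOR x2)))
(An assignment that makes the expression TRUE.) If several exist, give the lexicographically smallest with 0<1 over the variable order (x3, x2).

x3=0, x2=0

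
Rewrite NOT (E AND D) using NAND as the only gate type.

(((E NAND D) NAND (E NAND D)) NAND ((E NAND D) NAND (E NAND D)))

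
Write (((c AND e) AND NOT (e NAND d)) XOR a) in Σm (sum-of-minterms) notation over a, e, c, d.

Σm(7, 8, 9, 10, 11, 12, 13, 14) = (NOT a AND e AND c AND d) OR (a AND NOT e AND NOT c AND NOT d) OR (a AND NOT e AND NOT c AND d) OR (a AND NOT e AND c AND NOT d) OR (a AND NOT e AND c AND d) OR (a AND e AND NOT c AND NOT d) OR (a AND e AND NOT c AND d) OR (a AND e AND c AND NOT d)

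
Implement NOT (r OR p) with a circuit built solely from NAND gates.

(((r NAND r) NAND (p NAND p)) NAND ((r NAND r) NAND (p NAND p)))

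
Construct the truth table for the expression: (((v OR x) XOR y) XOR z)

y | x | v | z | Output
----------------------
0 | 0 | 0 | 0 | 0
0 | 0 | 0 | 1 | 1
0 | 0 | 1 | 0 | 1
0 | 0 | 1 | 1 | 0
0 | 1 | 0 | 0 | 1
0 | 1 | 0 | 1 | 0
0 | 1 | 1 | 0 | 1
0 | 1 | 1 | 1 | 0
1 | 0 | 0 | 0 | 1
1 | 0 | 0 | 1 | 0
1 | 0 | 1 | 0 | 0
1 | 0 | 1 | 1 | 1
1 | 1 | 0 | 0 | 0
1 | 1 | 0 | 1 | 1
1 | 1 | 1 | 0 | 0
1 | 1 | 1 | 1 | 1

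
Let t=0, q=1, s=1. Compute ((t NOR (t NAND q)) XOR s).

Substituting: ((0 NOR (0 NAND 1)) XOR 1)
= 1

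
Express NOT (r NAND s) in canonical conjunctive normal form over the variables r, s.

(r OR s) AND (r OR NOT s) AND (NOT r OR s)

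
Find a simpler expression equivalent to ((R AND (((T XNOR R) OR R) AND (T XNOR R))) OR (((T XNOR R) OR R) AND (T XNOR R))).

By absorption (E OR (E AND v) = E) then absorption (E AND (E OR v) = E):
= (T XNOR R)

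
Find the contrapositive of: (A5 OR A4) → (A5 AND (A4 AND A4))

Contrapositive: NOT (A5 AND (A4 AND A4)) → NOT (A5 OR A4)
Note: A statement and its contrapositive are logically equivalent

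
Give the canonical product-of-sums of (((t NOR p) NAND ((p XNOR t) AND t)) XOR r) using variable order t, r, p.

ΠM(2, 3, 6, 7) = (t OR NOT r OR p) AND (t OR NOT r OR NOT p) AND (NOT t OR NOT r OR p) AND (NOT t OR NOT r OR NOT p)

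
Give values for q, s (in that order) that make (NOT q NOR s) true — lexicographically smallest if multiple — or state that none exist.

q=1, s=0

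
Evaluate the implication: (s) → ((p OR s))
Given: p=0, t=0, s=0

Antecedent (s) = 0; consequent ((p OR s)) = 0.
0 → 0 = 1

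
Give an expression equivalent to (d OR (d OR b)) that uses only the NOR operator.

((d NOR ((d NOR b) NOR (d NOR b))) NOR (d NOR ((d NOR b) NOR (d NOR b))))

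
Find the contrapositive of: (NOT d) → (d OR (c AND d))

Contrapositive: NOT (d OR (c AND d)) → d
Note: A statement and its contrapositive are logically equivalent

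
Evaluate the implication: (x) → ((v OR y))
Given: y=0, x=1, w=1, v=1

Antecedent (x) = 1; consequent ((v OR y)) = 1.
1 → 1 = 1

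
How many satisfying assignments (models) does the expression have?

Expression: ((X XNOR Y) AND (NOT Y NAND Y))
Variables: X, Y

Satisfying assignments: (0,0), (1,1)
Count: 2 out of 4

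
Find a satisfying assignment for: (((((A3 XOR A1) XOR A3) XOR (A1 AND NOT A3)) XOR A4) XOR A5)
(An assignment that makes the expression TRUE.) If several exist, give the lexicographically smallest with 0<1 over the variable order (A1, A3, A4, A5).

A1=0, A3=0, A4=0, A5=1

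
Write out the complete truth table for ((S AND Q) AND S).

Q | S | Output
--------------
0 | 0 | 0
0 | 1 | 0
1 | 0 | 0
1 | 1 | 1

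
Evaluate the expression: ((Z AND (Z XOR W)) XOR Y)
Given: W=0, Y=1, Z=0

Substituting: ((0 AND (0 XOR 0)) XOR 1)
= 1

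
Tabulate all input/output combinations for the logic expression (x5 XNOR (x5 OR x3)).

x3 | x5 | Output
----------------
0 | 0 | 1
0 | 1 | 1
1 | 0 | 0
1 | 1 | 1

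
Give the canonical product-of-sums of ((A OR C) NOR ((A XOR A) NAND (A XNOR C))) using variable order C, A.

ΠM(0, 1, 2, 3) = (C OR A) AND (C OR NOT A) AND (NOT C OR A) AND (NOT C OR NOT A)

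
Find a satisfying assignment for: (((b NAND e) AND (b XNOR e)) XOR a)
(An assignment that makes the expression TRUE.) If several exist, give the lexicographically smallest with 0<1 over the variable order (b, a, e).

b=0, a=0, e=0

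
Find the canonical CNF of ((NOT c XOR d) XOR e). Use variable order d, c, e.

(d OR c OR NOT e) AND (d OR NOT c OR e) AND (NOT d OR c OR e) AND (NOT d OR NOT c OR NOT e)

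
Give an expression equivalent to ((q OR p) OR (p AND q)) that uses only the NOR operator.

((((q NOR p) NOR (q NOR p)) NOR ((p NOR p) NOR (q NOR q))) NOR (((q NOR p) NOR (q NOR p)) NOR ((p NOR p) NOR (q NOR q))))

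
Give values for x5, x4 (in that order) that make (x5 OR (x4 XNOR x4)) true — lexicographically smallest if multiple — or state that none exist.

x5=0, x4=0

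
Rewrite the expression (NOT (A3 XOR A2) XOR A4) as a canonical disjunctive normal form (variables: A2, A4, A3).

(NOT A2 AND NOT A4 AND NOT A3) OR (NOT A2 AND A4 AND A3) OR (A2 AND NOT A4 AND A3) OR (A2 AND A4 AND NOT A3)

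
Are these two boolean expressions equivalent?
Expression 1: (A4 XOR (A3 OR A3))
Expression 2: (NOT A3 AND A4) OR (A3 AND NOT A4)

Yes, they are equivalent — the two output columns agree on all 4 assignments:
A3 | A4 | Expression 1 | Expression 2
-------------------------------------
0 | 0 | 0 | 0
0 | 1 | 1 | 1
1 | 0 | 1 | 1
1 | 1 | 0 | 0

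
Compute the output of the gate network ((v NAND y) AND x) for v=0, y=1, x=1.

Substituting: ((0 NAND 1) AND 1)
= 1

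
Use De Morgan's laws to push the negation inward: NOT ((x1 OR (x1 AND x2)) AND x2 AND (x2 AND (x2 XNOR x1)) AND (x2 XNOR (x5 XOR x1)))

NOT (x1 OR (x1 AND x2)) OR NOT x2 OR NOT (x2 AND (x2 XNOR x1)) OR NOT (x2 XNOR (x5 XOR x1))
De Morgan's: NOT(AND of terms) = OR of negations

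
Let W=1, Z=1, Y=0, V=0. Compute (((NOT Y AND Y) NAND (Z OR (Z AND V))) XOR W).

Substituting: (((NOT 0 AND 0) NAND (1 OR (1 AND 0))) XOR 1)
= 0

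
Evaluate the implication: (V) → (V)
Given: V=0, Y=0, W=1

Antecedent (V) = 0; consequent (V) = 0.
0 → 0 = 1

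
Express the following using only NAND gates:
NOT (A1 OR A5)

(((A1 NAND A1) NAND (A5 NAND A5)) NAND ((A1 NAND A1) NAND (A5 NAND A5)))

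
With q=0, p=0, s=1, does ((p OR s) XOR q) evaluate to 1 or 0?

Substituting: ((0 OR 1) XOR 0)
= 1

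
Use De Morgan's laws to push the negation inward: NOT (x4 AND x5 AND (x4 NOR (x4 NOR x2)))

NOT x4 OR NOT x5 OR NOT (x4 NOR (x4 NOR x2))
De Morgan's: NOT(AND of terms) = OR of negations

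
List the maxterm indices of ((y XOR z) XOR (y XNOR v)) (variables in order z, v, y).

ΠM(2, 3, 4, 5) = (z OR NOT v OR y) AND (z OR NOT v OR NOT y) AND (NOT z OR v OR y) AND (NOT z OR v OR NOT y)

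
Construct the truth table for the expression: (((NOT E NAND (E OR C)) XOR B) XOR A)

E | B | A | C | Output
----------------------
0 | 0 | 0 | 0 | 1
0 | 0 | 0 | 1 | 0
0 | 0 | 1 | 0 | 0
0 | 0 | 1 | 1 | 1
0 | 1 | 0 | 0 | 0
0 | 1 | 0 | 1 | 1
0 | 1 | 1 | 0 | 1
0 | 1 | 1 | 1 | 0
1 | 0 | 0 | 0 | 1
1 | 0 | 0 | 1 | 1
1 | 0 | 1 | 0 | 0
1 | 0 | 1 | 1 | 0
1 | 1 | 0 | 0 | 0
1 | 1 | 0 | 1 | 0
1 | 1 | 1 | 0 | 1
1 | 1 | 1 | 1 | 1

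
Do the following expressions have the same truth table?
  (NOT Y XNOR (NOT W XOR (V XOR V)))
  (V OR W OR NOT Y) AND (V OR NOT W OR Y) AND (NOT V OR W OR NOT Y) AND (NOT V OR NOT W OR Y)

Yes, they are equivalent — the two output columns agree on all 8 assignments:
V | W | Y | Expression 1 | Expression 2
---------------------------------------
0 | 0 | 0 | 1 | 1
0 | 0 | 1 | 0 | 0
0 | 1 | 0 | 0 | 0
0 | 1 | 1 | 1 | 1
1 | 0 | 0 | 1 | 1
1 | 0 | 1 | 0 | 0
1 | 1 | 0 | 0 | 0
1 | 1 | 1 | 1 | 1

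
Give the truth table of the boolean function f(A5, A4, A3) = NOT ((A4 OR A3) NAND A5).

A5 | A4 | A3 | Output
---------------------
0 | 0 | 0 | 0
0 | 0 | 1 | 0
0 | 1 | 0 | 0
0 | 1 | 1 | 0
1 | 0 | 0 | 0
1 | 0 | 1 | 1
1 | 1 | 0 | 1
1 | 1 | 1 | 1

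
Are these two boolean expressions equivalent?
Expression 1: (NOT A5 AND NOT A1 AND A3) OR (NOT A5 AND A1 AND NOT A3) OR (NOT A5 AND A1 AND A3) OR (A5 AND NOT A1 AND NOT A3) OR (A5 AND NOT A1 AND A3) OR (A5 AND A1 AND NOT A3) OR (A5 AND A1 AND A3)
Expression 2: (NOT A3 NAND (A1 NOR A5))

Yes, they are equivalent — the two output columns agree on all 8 assignments:
A5 | A1 | A3 | Expression 1 | Expression 2
------------------------------------------
0 | 0 | 0 | 0 | 0
0 | 0 | 1 | 1 | 1
0 | 1 | 0 | 1 | 1
0 | 1 | 1 | 1 | 1
1 | 0 | 0 | 1 | 1
1 | 0 | 1 | 1 | 1
1 | 1 | 0 | 1 | 1
1 | 1 | 1 | 1 | 1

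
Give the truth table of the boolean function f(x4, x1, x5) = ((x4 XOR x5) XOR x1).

x4 | x1 | x5 | Output
---------------------
0 | 0 | 0 | 0
0 | 0 | 1 | 1
0 | 1 | 0 | 1
0 | 1 | 1 | 0
1 | 0 | 0 | 1
1 | 0 | 1 | 0
1 | 1 | 0 | 0
1 | 1 | 1 | 1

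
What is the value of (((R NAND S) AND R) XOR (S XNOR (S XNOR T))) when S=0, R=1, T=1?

Substituting: (((1 NAND 0) AND 1) XOR (0 XNOR (0 XNOR 1)))
= 0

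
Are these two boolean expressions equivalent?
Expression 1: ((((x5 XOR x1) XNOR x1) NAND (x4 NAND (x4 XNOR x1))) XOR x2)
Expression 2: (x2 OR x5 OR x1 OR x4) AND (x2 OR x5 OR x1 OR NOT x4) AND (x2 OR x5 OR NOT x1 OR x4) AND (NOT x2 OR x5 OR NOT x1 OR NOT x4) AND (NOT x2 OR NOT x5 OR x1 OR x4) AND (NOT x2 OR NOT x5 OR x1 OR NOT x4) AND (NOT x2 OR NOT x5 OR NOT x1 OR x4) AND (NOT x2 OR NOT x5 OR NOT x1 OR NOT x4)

Yes, they are equivalent — the two output columns agree on all 16 assignments:
x2 | x5 | x1 | x4 | Expression 1 | Expression 2
-----------------------------------------------
0 | 0 | 0 | 0 | 0 | 0
0 | 0 | 0 | 1 | 0 | 0
0 | 0 | 1 | 0 | 0 | 0
0 | 0 | 1 | 1 | 1 | 1
0 | 1 | 0 | 0 | 1 | 1
0 | 1 | 0 | 1 | 1 | 1
0 | 1 | 1 | 0 | 1 | 1
0 | 1 | 1 | 1 | 1 | 1
1 | 0 | 0 | 0 | 1 | 1
1 | 0 | 0 | 1 | 1 | 1
1 | 0 | 1 | 0 | 1 | 1
1 | 0 | 1 | 1 | 0 | 0
1 | 1 | 0 | 0 | 0 | 0
1 | 1 | 0 | 1 | 0 | 0
1 | 1 | 1 | 0 | 0 | 0
1 | 1 | 1 | 1 | 0 | 0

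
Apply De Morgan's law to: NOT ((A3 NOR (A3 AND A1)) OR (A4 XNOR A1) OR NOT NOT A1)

NOT (A3 NOR (A3 AND A1)) AND NOT (A4 XNOR A1) AND NOT A1
De Morgan's: NOT(OR of terms) = AND of negations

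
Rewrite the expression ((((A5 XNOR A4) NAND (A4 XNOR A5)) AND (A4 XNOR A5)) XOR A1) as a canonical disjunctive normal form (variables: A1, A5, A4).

(A1 AND NOT A5 AND NOT A4) OR (A1 AND NOT A5 AND A4) OR (A1 AND A5 AND NOT A4) OR (A1 AND A5 AND A4)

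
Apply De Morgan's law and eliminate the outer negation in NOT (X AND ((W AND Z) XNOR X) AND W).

NOT X OR NOT ((W AND Z) XNOR X) OR NOT W
De Morgan's: NOT(AND of terms) = OR of negations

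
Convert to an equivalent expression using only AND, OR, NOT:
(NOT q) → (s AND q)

q OR (s AND q)
(Implication elimination: A → B = NOT A OR B)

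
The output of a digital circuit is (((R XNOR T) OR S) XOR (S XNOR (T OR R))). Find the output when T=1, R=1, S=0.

Substituting: (((1 XNOR 1) OR 0) XOR (0 XNOR (1 OR 1)))
= 1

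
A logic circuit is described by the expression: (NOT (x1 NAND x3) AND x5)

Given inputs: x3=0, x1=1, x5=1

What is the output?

Substituting: (NOT (1 NAND 0) AND 1)
= 0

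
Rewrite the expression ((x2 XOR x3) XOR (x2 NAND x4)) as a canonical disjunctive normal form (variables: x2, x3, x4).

(NOT x2 AND NOT x3 AND NOT x4) OR (NOT x2 AND NOT x3 AND x4) OR (x2 AND NOT x3 AND x4) OR (x2 AND x3 AND NOT x4)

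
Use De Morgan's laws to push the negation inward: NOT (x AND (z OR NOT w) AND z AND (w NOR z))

NOT x OR NOT (z OR NOT w) OR NOT z OR NOT (w NOR z)
De Morgan's: NOT(AND of terms) = OR of negations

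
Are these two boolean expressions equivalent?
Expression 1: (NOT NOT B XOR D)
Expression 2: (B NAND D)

No. Counterexample: with D=0, B=0, Expression 1 = 0 but Expression 2 = 1.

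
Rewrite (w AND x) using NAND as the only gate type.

((w NAND x) NAND (w NAND x))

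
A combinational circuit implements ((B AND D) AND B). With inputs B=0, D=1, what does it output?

Substituting: ((0 AND 1) AND 0)
= 0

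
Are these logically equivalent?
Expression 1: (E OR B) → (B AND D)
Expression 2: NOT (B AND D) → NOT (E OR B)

Yes, Contrapositive is always equivalent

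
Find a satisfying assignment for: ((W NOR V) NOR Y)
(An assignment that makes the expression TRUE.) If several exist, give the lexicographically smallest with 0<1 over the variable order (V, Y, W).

V=0, Y=0, W=1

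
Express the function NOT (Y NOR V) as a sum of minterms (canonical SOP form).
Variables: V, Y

Σm(1, 2, 3) = (NOT V AND Y) OR (V AND NOT Y) OR (V AND Y)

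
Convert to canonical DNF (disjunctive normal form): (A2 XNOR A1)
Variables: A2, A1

(NOT A2 AND NOT A1) OR (A2 AND A1)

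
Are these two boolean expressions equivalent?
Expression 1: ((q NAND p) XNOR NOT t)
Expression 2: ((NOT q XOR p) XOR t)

No. Counterexample: with p=0, q=1, t=0, Expression 1 = 1 but Expression 2 = 0.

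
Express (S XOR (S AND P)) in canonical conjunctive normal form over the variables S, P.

(S OR P) AND (S OR NOT P) AND (NOT S OR NOT P)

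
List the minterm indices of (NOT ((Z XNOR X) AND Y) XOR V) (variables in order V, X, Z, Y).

Σm(0, 2, 3, 4, 5, 6, 9, 15) = (NOT V AND NOT X AND NOT Z AND NOT Y) OR (NOT V AND NOT X AND Z AND NOT Y) OR (NOT V AND NOT X AND Z AND Y) OR (NOT V AND X AND NOT Z AND NOT Y) OR (NOT V AND X AND NOT Z AND Y) OR (NOT V AND X AND Z AND NOT Y) OR (V AND NOT X AND NOT Z AND Y) OR (V AND X AND Z AND Y)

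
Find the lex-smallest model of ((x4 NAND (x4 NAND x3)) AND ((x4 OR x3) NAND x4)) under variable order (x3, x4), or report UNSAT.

x3=0, x4=0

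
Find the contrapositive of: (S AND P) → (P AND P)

Contrapositive: NOT (P AND P) → NOT (S AND P)
Note: A statement and its contrapositive are logically equivalent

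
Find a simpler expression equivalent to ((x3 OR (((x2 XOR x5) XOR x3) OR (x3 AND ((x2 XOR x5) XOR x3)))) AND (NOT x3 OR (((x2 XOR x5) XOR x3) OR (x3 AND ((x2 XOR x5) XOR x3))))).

By distribution ((E OR v) AND (E OR NOT v) = E) then absorption (E OR (E AND v) = E):
= ((x2 XOR x5) XOR x3)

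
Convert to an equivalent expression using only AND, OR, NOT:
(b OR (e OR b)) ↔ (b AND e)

((b OR (e OR b)) AND (b AND e)) OR (NOT (b OR (e OR b)) AND NOT (b AND e))
(Biconditional = both true or both false)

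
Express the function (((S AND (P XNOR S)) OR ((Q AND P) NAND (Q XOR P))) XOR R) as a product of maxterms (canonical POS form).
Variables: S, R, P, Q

ΠM(4, 5, 6, 7, 12, 13, 14, 15) = (S OR NOT R OR P OR Q) AND (S OR NOT R OR P OR NOT Q) AND (S OR NOT R OR NOT P OR Q) AND (S OR NOT R OR NOT P OR NOT Q) AND (NOT S OR NOT R OR P OR Q) AND (NOT S OR NOT R OR P OR NOT Q) AND (NOT S OR NOT R OR NOT P OR Q) AND (NOT S OR NOT R OR NOT P OR NOT Q)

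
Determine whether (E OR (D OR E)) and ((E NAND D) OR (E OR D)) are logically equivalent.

No. Counterexample: with E=0, D=0, Expression 1 = 0 but Expression 2 = 1.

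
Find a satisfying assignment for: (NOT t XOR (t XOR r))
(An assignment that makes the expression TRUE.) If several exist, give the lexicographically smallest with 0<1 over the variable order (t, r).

t=0, r=0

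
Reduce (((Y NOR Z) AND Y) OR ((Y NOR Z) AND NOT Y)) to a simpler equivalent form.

By distribution ((E AND v) OR (E AND NOT v) = E):
= (Y NOR Z)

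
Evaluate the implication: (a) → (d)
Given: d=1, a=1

Antecedent (a) = 1; consequent (d) = 1.
1 → 1 = 1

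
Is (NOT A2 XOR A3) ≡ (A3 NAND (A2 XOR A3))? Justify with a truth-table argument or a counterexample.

No. Counterexample: with A3=0, A2=1, Expression 1 = 0 but Expression 2 = 1.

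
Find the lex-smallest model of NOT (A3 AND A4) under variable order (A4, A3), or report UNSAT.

A4=0, A3=0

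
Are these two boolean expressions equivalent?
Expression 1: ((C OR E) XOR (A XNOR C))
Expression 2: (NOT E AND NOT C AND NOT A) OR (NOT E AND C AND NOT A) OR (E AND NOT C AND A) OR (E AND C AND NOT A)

Yes, they are equivalent — the two output columns agree on all 8 assignments:
E | C | A | Expression 1 | Expression 2
---------------------------------------
0 | 0 | 0 | 1 | 1
0 | 0 | 1 | 0 | 0
0 | 1 | 0 | 1 | 1
0 | 1 | 1 | 0 | 0
1 | 0 | 0 | 0 | 0
1 | 0 | 1 | 1 | 1
1 | 1 | 0 | 1 | 1
1 | 1 | 1 | 0 | 0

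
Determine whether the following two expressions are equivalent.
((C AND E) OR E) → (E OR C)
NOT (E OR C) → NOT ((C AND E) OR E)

Yes, Contrapositive is always equivalent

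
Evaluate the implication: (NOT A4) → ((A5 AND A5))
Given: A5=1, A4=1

Antecedent (NOT A4) = 0; consequent ((A5 AND A5)) = 1.
0 → 1 = 1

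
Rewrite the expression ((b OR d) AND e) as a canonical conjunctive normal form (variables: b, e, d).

(b OR e OR d) AND (b OR e OR NOT d) AND (b OR NOT e OR d) AND (NOT b OR e OR d) AND (NOT b OR e OR NOT d)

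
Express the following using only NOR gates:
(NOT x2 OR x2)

(((x2 NOR x2) NOR x2) NOR ((x2 NOR x2) NOR x2))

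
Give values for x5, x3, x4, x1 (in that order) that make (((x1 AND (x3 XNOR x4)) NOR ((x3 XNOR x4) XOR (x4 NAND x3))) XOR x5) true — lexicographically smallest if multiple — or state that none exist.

x5=0, x3=0, x4=0, x1=0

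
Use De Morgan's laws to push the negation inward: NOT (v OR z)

NOT v AND NOT z
De Morgan's: NOT(OR of terms) = AND of negations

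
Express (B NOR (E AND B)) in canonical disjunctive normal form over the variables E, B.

(NOT E AND NOT B) OR (E AND NOT B)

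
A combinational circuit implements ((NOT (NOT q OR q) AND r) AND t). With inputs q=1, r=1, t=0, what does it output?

Substituting: ((NOT (NOT 1 OR 1) AND 1) AND 0)
= 0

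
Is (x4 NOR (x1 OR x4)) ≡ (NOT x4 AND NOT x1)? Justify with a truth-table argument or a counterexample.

Yes, they are equivalent — the two output columns agree on all 4 assignments:
x4 | x1 | Expression 1 | Expression 2
-------------------------------------
0 | 0 | 1 | 1
0 | 1 | 0 | 0
1 | 0 | 0 | 0
1 | 1 | 0 | 0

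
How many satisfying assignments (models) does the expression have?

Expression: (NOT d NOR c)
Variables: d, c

Satisfying assignments: (1,0)
Count: 1 out of 4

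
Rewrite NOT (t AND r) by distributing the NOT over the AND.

NOT t OR NOT r
De Morgan's: NOT(AND of terms) = OR of negations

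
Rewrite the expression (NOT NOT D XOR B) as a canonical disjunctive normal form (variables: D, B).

(NOT D AND B) OR (D AND NOT B)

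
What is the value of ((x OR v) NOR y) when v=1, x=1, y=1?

Substituting: ((1 OR 1) NOR 1)
= 0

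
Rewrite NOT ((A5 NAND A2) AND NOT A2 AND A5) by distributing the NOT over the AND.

NOT (A5 NAND A2) OR A2 OR NOT A5
De Morgan's: NOT(AND of terms) = OR of negations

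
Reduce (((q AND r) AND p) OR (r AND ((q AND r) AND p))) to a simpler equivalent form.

By absorption (E OR (E AND v) = E):
= ((q AND r) AND p)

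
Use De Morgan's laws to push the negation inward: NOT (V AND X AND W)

NOT V OR NOT X OR NOT W
De Morgan's: NOT(AND of terms) = OR of negations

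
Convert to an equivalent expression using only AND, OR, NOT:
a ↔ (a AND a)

(a AND (a AND a)) OR (NOT a AND NOT (a AND a))
(Biconditional = both true or both false)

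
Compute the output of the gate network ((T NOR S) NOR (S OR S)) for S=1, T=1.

Substituting: ((1 NOR 1) NOR (1 OR 1))
= 0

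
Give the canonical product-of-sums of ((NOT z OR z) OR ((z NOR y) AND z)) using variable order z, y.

ΠM() = TRUE (no maxterms)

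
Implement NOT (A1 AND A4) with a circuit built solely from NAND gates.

(((A1 NAND A4) NAND (A1 NAND A4)) NAND ((A1 NAND A4) NAND (A1 NAND A4)))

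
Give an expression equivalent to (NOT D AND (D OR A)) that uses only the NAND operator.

(((D NAND D) NAND ((D NAND D) NAND (A NAND A))) NAND ((D NAND D) NAND ((D NAND D) NAND (A NAND A))))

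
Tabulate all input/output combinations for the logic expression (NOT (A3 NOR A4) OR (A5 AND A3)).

A4 | A5 | A3 | Output
---------------------
0 | 0 | 0 | 0
0 | 0 | 1 | 1
0 | 1 | 0 | 0
0 | 1 | 1 | 1
1 | 0 | 0 | 1
1 | 0 | 1 | 1
1 | 1 | 0 | 1
1 | 1 | 1 | 1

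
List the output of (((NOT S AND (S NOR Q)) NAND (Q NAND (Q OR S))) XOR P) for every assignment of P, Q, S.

P | Q | S | Output
------------------
0 | 0 | 0 | 0
0 | 0 | 1 | 1
0 | 1 | 0 | 1
0 | 1 | 1 | 1
1 | 0 | 0 | 1
1 | 0 | 1 | 0
1 | 1 | 0 | 0
1 | 1 | 1 | 0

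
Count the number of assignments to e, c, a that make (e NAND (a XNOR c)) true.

Satisfying assignments: (0,0,0), (0,0,1), (0,1,0), (0,1,1), (1,0,1), (1,1,0)
Count: 6 out of 8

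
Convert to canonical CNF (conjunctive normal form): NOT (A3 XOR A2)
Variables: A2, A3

(A2 OR NOT A3) AND (NOT A2 OR A3)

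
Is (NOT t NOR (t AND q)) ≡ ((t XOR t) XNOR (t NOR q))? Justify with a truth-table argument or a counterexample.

No. Counterexample: with t=0, q=1, Expression 1 = 0 but Expression 2 = 1.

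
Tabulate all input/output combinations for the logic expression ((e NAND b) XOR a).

a | b | e | Output
------------------
0 | 0 | 0 | 1
0 | 0 | 1 | 1
0 | 1 | 0 | 1
0 | 1 | 1 | 0
1 | 0 | 0 | 0
1 | 0 | 1 | 0
1 | 1 | 0 | 0
1 | 1 | 1 | 1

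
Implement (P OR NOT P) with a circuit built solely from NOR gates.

((P NOR (P NOR P)) NOR (P NOR (P NOR P)))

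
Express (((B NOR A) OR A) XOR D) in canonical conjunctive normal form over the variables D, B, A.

(D OR NOT B OR A) AND (NOT D OR B OR A) AND (NOT D OR B OR NOT A) AND (NOT D OR NOT B OR NOT A)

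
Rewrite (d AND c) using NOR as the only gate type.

((d NOR d) NOR (c NOR c))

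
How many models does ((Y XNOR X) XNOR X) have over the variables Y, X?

Satisfying assignments: (1,0), (1,1)
Count: 2 out of 4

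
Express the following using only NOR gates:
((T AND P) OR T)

((((T NOR T) NOR (P NOR P)) NOR T) NOR (((T NOR T) NOR (P NOR P)) NOR T))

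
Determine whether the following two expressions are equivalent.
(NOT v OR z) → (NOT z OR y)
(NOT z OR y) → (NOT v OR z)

No, Converse is not equivalent to original (counterexample: v=0, y=0, z=1)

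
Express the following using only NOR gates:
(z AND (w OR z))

((z NOR z) NOR (((w NOR z) NOR (w NOR z)) NOR ((w NOR z) NOR (w NOR z))))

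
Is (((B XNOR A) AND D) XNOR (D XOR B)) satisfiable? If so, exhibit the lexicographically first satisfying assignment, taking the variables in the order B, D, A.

B=0, D=0, A=0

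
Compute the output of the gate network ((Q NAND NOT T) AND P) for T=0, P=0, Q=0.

Substituting: ((0 NAND NOT 0) AND 0)
= 0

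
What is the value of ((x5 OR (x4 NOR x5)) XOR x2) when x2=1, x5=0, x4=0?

Substituting: ((0 OR (0 NOR 0)) XOR 1)
= 0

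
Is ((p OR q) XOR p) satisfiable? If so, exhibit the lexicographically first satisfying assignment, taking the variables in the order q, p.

q=1, p=0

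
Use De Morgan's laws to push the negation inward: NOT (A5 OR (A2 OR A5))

NOT A5 AND NOT (A2 OR A5)
De Morgan's: NOT(OR of terms) = AND of negations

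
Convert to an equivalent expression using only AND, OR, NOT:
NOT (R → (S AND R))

R AND NOT (S AND R)
(Negated implication: NOT(A → B) = A AND NOT B)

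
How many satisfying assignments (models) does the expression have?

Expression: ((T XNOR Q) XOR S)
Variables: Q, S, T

Satisfying assignments: (0,0,0), (0,1,1), (1,0,1), (1,1,0)
Count: 4 out of 8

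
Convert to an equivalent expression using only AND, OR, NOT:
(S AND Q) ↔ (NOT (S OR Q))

((S AND Q) AND (NOT (S OR Q))) OR (NOT (S AND Q) AND (S OR Q))
(Biconditional = both true or both false)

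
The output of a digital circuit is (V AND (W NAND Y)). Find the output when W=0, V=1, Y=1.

Substituting: (1 AND (0 NAND 1))
= 1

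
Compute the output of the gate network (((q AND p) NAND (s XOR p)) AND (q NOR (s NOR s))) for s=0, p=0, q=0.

Substituting: (((0 AND 0) NAND (0 XOR 0)) AND (0 NOR (0 NOR 0)))
= 0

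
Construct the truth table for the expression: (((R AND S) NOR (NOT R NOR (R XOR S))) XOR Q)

Q | R | S | Output
------------------
0 | 0 | 0 | 1
0 | 0 | 1 | 1
0 | 1 | 0 | 1
0 | 1 | 1 | 0
1 | 0 | 0 | 0
1 | 0 | 1 | 0
1 | 1 | 0 | 0
1 | 1 | 1 | 1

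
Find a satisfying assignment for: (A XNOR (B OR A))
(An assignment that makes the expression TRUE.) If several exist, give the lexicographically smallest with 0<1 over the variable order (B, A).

B=0, A=0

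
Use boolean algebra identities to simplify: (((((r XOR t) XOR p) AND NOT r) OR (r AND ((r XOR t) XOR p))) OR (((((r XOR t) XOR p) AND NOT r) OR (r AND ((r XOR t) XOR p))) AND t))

By absorption (E OR (E AND v) = E) then distribution ((E AND v) OR (E AND NOT v) = E):
= ((r XOR t) XOR p)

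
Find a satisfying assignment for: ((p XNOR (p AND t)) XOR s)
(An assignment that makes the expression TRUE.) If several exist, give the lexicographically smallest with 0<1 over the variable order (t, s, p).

t=0, s=0, p=0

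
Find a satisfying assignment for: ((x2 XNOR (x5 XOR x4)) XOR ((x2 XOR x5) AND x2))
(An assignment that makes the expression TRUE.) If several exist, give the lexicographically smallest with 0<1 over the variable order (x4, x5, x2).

x4=0, x5=0, x2=0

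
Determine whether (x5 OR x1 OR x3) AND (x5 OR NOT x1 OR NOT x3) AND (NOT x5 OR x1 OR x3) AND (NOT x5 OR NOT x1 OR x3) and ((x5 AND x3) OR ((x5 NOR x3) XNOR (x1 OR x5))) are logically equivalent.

Yes, they are equivalent — the two output columns agree on all 8 assignments:
x5 | x1 | x3 | Expression 1 | Expression 2
------------------------------------------
0 | 0 | 0 | 0 | 0
0 | 0 | 1 | 1 | 1
0 | 1 | 0 | 1 | 1
0 | 1 | 1 | 0 | 0
1 | 0 | 0 | 0 | 0
1 | 0 | 1 | 1 | 1
1 | 1 | 0 | 0 | 0
1 | 1 | 1 | 1 | 1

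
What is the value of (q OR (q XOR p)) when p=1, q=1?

Substituting: (1 OR (1 XOR 1))
= 1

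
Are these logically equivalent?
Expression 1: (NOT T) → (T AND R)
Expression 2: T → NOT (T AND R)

No, Inverse is not equivalent to original (counterexample: T=0, R=0)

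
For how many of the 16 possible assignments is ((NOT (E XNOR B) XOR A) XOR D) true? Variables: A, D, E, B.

Satisfying assignments: (0,0,0,1), (0,0,1,0), (0,1,0,0), (0,1,1,1), (1,0,0,0), (1,0,1,1), (1,1,0,1), (1,1,1,0)
Count: 8 out of 16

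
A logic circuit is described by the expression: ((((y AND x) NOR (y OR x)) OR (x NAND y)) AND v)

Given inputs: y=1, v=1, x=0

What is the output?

Substituting: ((((1 AND 0) NOR (1 OR 0)) OR (0 NAND 1)) AND 1)
= 1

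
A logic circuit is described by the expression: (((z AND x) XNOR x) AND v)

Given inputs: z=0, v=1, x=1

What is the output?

Substituting: (((0 AND 1) XNOR 1) AND 1)
= 0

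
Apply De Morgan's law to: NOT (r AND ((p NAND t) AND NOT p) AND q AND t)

NOT r OR NOT ((p NAND t) AND NOT p) OR NOT q OR NOT t
De Morgan's: NOT(AND of terms) = OR of negations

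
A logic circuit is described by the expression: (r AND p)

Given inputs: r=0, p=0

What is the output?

Substituting: (0 AND 0)
= 0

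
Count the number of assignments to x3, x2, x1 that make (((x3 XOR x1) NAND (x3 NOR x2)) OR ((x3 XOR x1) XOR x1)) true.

Satisfying assignments: (0,0,0), (0,1,0), (0,1,1), (1,0,0), (1,0,1), (1,1,0), (1,1,1)
Count: 7 out of 8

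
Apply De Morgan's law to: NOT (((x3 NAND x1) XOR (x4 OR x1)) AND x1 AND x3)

NOT ((x3 NAND x1) XOR (x4 OR x1)) OR NOT x1 OR NOT x3
De Morgan's: NOT(AND of terms) = OR of negations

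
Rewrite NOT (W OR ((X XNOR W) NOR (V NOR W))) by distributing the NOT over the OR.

NOT W AND NOT ((X XNOR W) NOR (V NOR W))
De Morgan's: NOT(OR of terms) = AND of negations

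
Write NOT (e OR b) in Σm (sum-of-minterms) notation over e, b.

Σm(0) = (NOT e AND NOT b)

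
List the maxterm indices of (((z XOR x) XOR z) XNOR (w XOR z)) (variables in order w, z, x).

ΠM(1, 2, 4, 7) = (w OR z OR NOT x) AND (w OR NOT z OR x) AND (NOT w OR z OR x) AND (NOT w OR NOT z OR NOT x)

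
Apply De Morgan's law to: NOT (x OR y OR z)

NOT x AND NOT y AND NOT z
De Morgan's: NOT(OR of terms) = AND of negations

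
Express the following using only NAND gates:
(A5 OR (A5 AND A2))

((A5 NAND A5) NAND (((A5 NAND A2) NAND (A5 NAND A2)) NAND ((A5 NAND A2) NAND (A5 NAND A2))))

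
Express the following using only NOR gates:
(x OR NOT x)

((x NOR (x NOR x)) NOR (x NOR (x NOR x)))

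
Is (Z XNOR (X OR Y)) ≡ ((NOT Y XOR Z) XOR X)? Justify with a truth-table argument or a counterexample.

No. Counterexample: with Z=0, X=1, Y=1, Expression 1 = 0 but Expression 2 = 1.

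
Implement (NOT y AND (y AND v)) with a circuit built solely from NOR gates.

(((y NOR y) NOR (y NOR y)) NOR (((y NOR y) NOR (v NOR v)) NOR ((y NOR y) NOR (v NOR v))))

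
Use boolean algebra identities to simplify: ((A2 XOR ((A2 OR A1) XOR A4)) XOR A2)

By XOR self-cancellation ((E XOR v) XOR v = E):
= ((A2 OR A1) XOR A4)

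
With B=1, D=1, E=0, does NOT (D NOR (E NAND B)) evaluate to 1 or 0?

Substituting: NOT (1 NOR (0 NAND 1))
= 1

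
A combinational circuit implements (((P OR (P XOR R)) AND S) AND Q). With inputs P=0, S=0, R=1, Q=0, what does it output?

Substituting: (((0 OR (0 XOR 1)) AND 0) AND 0)
= 0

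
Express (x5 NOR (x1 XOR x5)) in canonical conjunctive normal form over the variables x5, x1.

(x5 OR NOT x1) AND (NOT x5 OR x1) AND (NOT x5 OR NOT x1)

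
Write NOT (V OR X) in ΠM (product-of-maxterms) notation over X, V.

ΠM(1, 2, 3) = (X OR NOT V) AND (NOT X OR V) AND (NOT X OR NOT V)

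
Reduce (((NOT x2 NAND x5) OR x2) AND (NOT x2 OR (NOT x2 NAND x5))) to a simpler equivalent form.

By distribution ((E OR v) AND (E OR NOT v) = E):
= (NOT x2 NAND x5)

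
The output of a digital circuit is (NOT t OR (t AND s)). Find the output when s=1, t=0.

Substituting: (NOT 0 OR (0 AND 1))
= 1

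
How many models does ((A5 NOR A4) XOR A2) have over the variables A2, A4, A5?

Satisfying assignments: (0,0,0), (1,0,1), (1,1,0), (1,1,1)
Count: 4 out of 8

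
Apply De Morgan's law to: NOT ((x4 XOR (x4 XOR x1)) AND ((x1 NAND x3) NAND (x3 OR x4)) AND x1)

NOT (x4 XOR (x4 XOR x1)) OR NOT ((x1 NAND x3) NAND (x3 OR x4)) OR NOT x1
De Morgan's: NOT(AND of terms) = OR of negations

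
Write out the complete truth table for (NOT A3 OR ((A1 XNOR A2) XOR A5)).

A3 | A5 | A2 | A1 | Output
--------------------------
0 | 0 | 0 | 0 | 1
0 | 0 | 0 | 1 | 1
0 | 0 | 1 | 0 | 1
0 | 0 | 1 | 1 | 1
0 | 1 | 0 | 0 | 1
0 | 1 | 0 | 1 | 1
0 | 1 | 1 | 0 | 1
0 | 1 | 1 | 1 | 1
1 | 0 | 0 | 0 | 1
1 | 0 | 0 | 1 | 0
1 | 0 | 1 | 0 | 0
1 | 0 | 1 | 1 | 1
1 | 1 | 0 | 0 | 0
1 | 1 | 0 | 1 | 1
1 | 1 | 1 | 0 | 1
1 | 1 | 1 | 1 | 0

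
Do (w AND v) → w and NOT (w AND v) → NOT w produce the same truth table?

No, Inverse is not equivalent to original (counterexample: v=0, w=1)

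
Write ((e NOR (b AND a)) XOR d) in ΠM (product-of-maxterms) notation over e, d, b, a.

ΠM(3, 4, 5, 6, 8, 9, 10, 11) = (e OR d OR NOT b OR NOT a) AND (e OR NOT d OR b OR a) AND (e OR NOT d OR b OR NOT a) AND (e OR NOT d OR NOT b OR a) AND (NOT e OR d OR b OR a) AND (NOT e OR d OR b OR NOT a) AND (NOT e OR d OR NOT b OR a) AND (NOT e OR d OR NOT b OR NOT a)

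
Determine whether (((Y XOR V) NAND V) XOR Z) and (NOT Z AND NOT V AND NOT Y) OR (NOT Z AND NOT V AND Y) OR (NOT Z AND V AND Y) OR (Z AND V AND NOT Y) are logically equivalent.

Yes, they are equivalent — the two output columns agree on all 8 assignments:
Z | V | Y | Expression 1 | Expression 2
---------------------------------------
0 | 0 | 0 | 1 | 1
0 | 0 | 1 | 1 | 1
0 | 1 | 0 | 0 | 0
0 | 1 | 1 | 1 | 1
1 | 0 | 0 | 0 | 0
1 | 0 | 1 | 0 | 0
1 | 1 | 0 | 1 | 1
1 | 1 | 1 | 0 | 0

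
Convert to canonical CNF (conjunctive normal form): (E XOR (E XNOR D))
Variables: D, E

(NOT D OR E) AND (NOT D OR NOT E)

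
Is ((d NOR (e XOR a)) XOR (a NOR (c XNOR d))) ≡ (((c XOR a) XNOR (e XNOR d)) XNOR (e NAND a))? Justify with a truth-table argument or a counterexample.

No. Counterexample: with a=0, c=0, e=0, d=0, Expression 1 = 1 but Expression 2 = 0.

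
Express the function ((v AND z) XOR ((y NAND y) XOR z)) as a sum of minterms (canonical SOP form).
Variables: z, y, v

Σm(0, 1, 5, 6) = (NOT z AND NOT y AND NOT v) OR (NOT z AND NOT y AND v) OR (z AND NOT y AND v) OR (z AND y AND NOT v)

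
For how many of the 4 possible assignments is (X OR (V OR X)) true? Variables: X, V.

Satisfying assignments: (0,1), (1,0), (1,1)
Count: 3 out of 4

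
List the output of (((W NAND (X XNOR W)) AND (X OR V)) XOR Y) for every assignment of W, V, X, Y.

W | V | X | Y | Output
----------------------
0 | 0 | 0 | 0 | 0
0 | 0 | 0 | 1 | 1
0 | 0 | 1 | 0 | 1
0 | 0 | 1 | 1 | 0
0 | 1 | 0 | 0 | 1
0 | 1 | 0 | 1 | 0
0 | 1 | 1 | 0 | 1
0 | 1 | 1 | 1 | 0
1 | 0 | 0 | 0 | 0
1 | 0 | 0 | 1 | 1
1 | 0 | 1 | 0 | 0
1 | 0 | 1 | 1 | 1
1 | 1 | 0 | 0 | 1
1 | 1 | 0 | 1 | 0
1 | 1 | 1 | 0 | 0
1 | 1 | 1 | 1 | 1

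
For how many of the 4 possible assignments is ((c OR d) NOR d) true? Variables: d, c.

Satisfying assignments: (0,0)
Count: 1 out of 4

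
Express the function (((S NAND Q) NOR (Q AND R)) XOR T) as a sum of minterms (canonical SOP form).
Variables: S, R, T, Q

Σm(2, 3, 6, 7, 9, 10, 14, 15) = (NOT S AND NOT R AND T AND NOT Q) OR (NOT S AND NOT R AND T AND Q) OR (NOT S AND R AND T AND NOT Q) OR (NOT S AND R AND T AND Q) OR (S AND NOT R AND NOT T AND Q) OR (S AND NOT R AND T AND NOT Q) OR (S AND R AND T AND NOT Q) OR (S AND R AND T AND Q)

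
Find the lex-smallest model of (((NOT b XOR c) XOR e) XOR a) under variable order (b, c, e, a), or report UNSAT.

b=0, c=0, e=0, a=0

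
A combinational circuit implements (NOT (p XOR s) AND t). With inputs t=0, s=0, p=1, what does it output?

Substituting: (NOT (1 XOR 0) AND 0)
= 0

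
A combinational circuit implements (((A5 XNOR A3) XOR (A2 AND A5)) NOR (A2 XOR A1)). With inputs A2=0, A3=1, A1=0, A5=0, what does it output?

Substituting: (((0 XNOR 1) XOR (0 AND 0)) NOR (0 XOR 0))
= 1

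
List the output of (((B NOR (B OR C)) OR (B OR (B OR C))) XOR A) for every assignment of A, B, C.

A | B | C | Output
------------------
0 | 0 | 0 | 1
0 | 0 | 1 | 1
0 | 1 | 0 | 1
0 | 1 | 1 | 1
1 | 0 | 0 | 0
1 | 0 | 1 | 0
1 | 1 | 0 | 0
1 | 1 | 1 | 0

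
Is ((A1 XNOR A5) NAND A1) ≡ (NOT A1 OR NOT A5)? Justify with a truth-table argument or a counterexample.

Yes, they are equivalent — the two output columns agree on all 4 assignments:
A1 | A5 | Expression 1 | Expression 2
-------------------------------------
0 | 0 | 1 | 1
0 | 1 | 1 | 1
1 | 0 | 1 | 1
1 | 1 | 0 | 0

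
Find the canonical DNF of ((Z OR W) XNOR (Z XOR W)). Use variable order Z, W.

(NOT Z AND NOT W) OR (NOT Z AND W) OR (Z AND NOT W)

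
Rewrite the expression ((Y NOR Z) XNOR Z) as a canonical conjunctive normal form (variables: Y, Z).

(Y OR Z) AND (Y OR NOT Z) AND (NOT Y OR NOT Z)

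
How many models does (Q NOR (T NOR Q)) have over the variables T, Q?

Satisfying assignments: (1,0)
Count: 1 out of 4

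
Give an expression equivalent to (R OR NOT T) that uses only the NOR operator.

((R NOR (T NOR T)) NOR (R NOR (T NOR T)))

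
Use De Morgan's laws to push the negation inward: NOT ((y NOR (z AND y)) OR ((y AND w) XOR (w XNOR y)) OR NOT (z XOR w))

NOT (y NOR (z AND y)) AND NOT ((y AND w) XOR (w XNOR y)) AND (z XOR w)
De Morgan's: NOT(OR of terms) = AND of negations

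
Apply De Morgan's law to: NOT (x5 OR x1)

NOT x5 AND NOT x1
De Morgan's: NOT(OR of terms) = AND of negations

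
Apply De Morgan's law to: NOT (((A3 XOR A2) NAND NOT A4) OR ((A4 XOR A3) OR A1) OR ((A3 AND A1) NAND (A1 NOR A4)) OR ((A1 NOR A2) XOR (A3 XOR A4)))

NOT ((A3 XOR A2) NAND NOT A4) AND NOT ((A4 XOR A3) OR A1) AND NOT ((A3 AND A1) NAND (A1 NOR A4)) AND NOT ((A1 NOR A2) XOR (A3 XOR A4))
De Morgan's: NOT(OR of terms) = AND of negations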